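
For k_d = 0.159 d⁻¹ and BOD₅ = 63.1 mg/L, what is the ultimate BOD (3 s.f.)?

BOD₅ = L₀(1 − e^(−5k_d)) ⇒ L₀ = BOD₅ / (1 − e^(−5×0.159))
= 63.1 / (1 − 0.4516) = 63.1 / 0.5484 = 115.1 mg/L.

L₀ ≈ 115 mg/L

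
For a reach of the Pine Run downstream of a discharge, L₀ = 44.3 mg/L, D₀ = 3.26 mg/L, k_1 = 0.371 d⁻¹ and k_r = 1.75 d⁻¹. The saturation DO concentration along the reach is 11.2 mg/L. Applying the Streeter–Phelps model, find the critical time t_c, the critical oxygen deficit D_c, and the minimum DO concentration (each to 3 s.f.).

t_c ≈ 0.893 d; D_c ≈ 6.74 mg/L; min DO ≈ 4.46 mg/L

With k_r/k_1 = 4.717 and 1 − D₀(k_r−k_1)/(k_1 L₀) = 0.7265,
t_c = ln(4.717 × 0.7265) / (1.75 − 0.371) = ln(3.427) / 1.379 = 1.232/1.379 = 0.8931 d.
D_c = (k_1/k_r) L₀ e^(−k_1 t_c) = (0.371/1.75) × 44.3 × e^(−0.371×0.8931) = 0.2120 × 44.3 × 0.7180 = 6.743 mg/L.
Minimum DO = C_s − D_c = 11.2 − 6.743 = 4.457 mg/L.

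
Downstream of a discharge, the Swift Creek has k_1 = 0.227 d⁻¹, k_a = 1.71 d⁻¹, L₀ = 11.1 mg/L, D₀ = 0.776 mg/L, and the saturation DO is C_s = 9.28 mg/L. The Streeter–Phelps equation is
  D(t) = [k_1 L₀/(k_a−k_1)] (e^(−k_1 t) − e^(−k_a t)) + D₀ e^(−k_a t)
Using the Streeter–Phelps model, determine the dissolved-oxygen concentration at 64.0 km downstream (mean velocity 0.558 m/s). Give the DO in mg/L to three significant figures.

Travel time t = x/v = 64.0 km / (0.558 m/s) = 64000 m / 0.558 m/s = 114700 s = 1.327 d.
k_1 L₀/(k_a−k_1) = 0.227×11.1/(1.71−0.227) = 2.520/1.483 = 1.699 mg/L.
e^(−k_1 t) = e^(−0.227×1.327) = 0.7398; e^(−k_a t) = e^(−1.71×1.327) = 0.1033.
D = 1.699 × (0.7398 − 0.1033) + 0.776 × 0.1033 = 1.081 + 0.08017 = 1.162 mg/L.
DO = C_s − D = 9.28 − 1.162 = 8.118 mg/L.

DO ≈ 8.12 mg/L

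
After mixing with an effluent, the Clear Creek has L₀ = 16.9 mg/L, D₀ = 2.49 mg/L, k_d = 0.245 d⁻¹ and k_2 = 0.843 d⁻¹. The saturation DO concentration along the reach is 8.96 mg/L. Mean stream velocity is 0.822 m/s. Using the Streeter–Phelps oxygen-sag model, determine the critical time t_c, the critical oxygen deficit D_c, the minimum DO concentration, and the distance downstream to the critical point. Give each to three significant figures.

With k_2/k_d = 3.441 and 1 − D₀(k_2−k_d)/(k_d L₀) = 0.6404,
t_c = ln(3.441 × 0.6404) / (0.843 − 0.245) = ln(2.203) / 0.5980 = 0.7900/0.5980 = 1.321 d.
D_c = (k_d/k_2) L₀ e^(−k_d t_c) = (0.245/0.843) × 16.9 × e^(−0.245×1.321) = 0.2906 × 16.9 × 0.7235 = 3.554 mg/L.
Minimum DO = C_s − D_c = 8.96 − 3.554 = 5.406 mg/L.
x_c = v t_c = 0.822 m/s × 1.321 d × 86400 s/d = 93820 m ≈ 93.8 km.

t_c ≈ 1.32 d; D_c ≈ 3.55 mg/L; min DO ≈ 5.41 mg/L; x_c ≈ 93.8 km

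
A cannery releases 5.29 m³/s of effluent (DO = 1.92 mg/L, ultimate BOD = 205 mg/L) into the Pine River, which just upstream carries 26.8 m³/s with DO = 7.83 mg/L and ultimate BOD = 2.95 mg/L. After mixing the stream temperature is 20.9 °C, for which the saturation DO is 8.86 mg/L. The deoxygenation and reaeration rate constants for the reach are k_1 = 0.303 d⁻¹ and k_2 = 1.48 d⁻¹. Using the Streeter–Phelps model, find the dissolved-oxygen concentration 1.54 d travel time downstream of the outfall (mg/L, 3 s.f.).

DO ≈ 3.76 mg/L

Mixed DO = (26.8×7.83 + 5.29×1.92)/(26.8+5.29) = 220.0/32.09 = 6.856 mg/L.
Mixed L₀ = (26.8×2.95 + 5.29×205)/(32.09) = 1164/32.09 = 36.26 mg/L.
Initial deficit D₀ = C_s − DO₀ = 8.86 − 6.856 = 2.004 mg/L.
D(1.54) = [0.303×36.26/(1.48−0.303)](e^(−0.303×1.54) − e^(−1.48×1.54)) + 2.004 e^(−1.48×1.54)
= 9.334 × (0.6271 − 0.1024) + 2.004 × 0.1024 = 5.103 mg/L.
DO = 8.86 − 5.103 = 3.757 mg/L.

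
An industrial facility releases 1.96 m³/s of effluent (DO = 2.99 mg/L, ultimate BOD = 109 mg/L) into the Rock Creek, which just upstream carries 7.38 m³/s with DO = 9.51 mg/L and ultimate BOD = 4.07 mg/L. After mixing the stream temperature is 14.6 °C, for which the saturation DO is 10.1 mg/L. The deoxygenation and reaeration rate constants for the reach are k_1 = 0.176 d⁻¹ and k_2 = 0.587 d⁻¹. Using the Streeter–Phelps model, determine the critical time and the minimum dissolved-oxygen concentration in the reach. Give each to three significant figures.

Mixed DO = (7.38×9.51 + 1.96×2.99)/(7.38+1.96) = 76.04/9.340 = 8.142 mg/L.
Mixed L₀ = (7.38×4.07 + 1.96×109)/(9.340) = 243.7/9.340 = 26.09 mg/L.
Initial deficit D₀ = C_s − DO₀ = 10.1 − 8.142 = 1.958 mg/L.
t_c = (1/0.4110) ln[(0.587/0.176)(1 − 1.958×0.4110/(0.176×26.09))] = 2.433 × ln(2.751) = 2.462 d.
D_c = (0.176/0.587) × 26.09 × e^(−0.176×2.462) = 0.2998 × 26.09 × 0.6484 = 5.072 mg/L.
Minimum DO = 10.1 − 5.072 = 5.028 mg/L.

t_c ≈ 2.46 d; minimum DO ≈ 5.03 mg/L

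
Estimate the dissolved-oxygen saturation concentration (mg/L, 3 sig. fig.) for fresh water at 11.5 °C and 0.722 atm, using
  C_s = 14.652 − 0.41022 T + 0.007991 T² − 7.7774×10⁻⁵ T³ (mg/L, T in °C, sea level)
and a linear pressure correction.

At sea level: C_s = 14.652 − 0.41022×11.5 + 0.007991×11.5² − 7.7774×10⁻⁵×11.5³ = 10.87 mg/L.
Pressure correction: C_s' = 10.87 × 0.722 = 7.850 mg/L.

C_s ≈ 7.85 mg/L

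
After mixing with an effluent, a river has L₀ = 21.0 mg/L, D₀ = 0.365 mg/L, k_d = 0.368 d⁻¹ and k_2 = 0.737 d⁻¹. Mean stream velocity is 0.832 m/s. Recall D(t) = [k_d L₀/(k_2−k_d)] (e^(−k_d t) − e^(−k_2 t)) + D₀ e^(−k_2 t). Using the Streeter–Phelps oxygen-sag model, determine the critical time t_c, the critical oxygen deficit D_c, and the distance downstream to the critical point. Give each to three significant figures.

t_c = [1/(k_2−k_d)] ln[(k_2/k_d)(1 − D₀(k_2−k_d)/(k_d L₀))]
= [1/(0.737−0.368)] ln[(0.737/0.368)(1 − 0.365×0.3690/(0.368×21.0))]
= (1/0.3690) ln[2.003 × 0.9826] = 2.710 × ln(1.968) = 2.710 × 0.6769 = 1.834 d.
D_c = (k_d/k_2) L₀ e^(−k_d t_c) = (0.368/0.737) × 21.0 × e^(−0.368×1.834) = 0.4993 × 21.0 × 0.5091 = 5.338 mg/L.
x_c = v t_c = 0.832 m/s × 1.834 d × 86400 s/d = 131900 m ≈ 132 km.

t_c ≈ 1.83 d; D_c ≈ 5.34 mg/L; x_c ≈ 132 km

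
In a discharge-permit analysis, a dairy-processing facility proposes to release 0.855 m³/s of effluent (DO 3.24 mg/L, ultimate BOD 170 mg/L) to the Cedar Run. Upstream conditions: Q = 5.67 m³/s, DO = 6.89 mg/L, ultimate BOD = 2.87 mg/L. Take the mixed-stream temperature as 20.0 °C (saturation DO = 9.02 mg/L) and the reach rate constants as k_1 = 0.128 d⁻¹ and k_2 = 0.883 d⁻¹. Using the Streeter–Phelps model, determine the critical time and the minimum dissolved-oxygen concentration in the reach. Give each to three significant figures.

t_c ≈ 1.27 d; minimum DO ≈ 5.97 mg/L

Mixed DO = (5.67×6.89 + 0.855×3.24)/(5.67+0.855) = 41.84/6.525 = 6.412 mg/L.
Mixed L₀ = (5.67×2.87 + 0.855×170)/(6.525) = 161.6/6.525 = 24.77 mg/L.
Initial deficit D₀ = C_s − DO₀ = 9.02 − 6.412 = 2.608 mg/L.
t_c = (1/0.7550) ln[(0.883/0.128)(1 − 2.608×0.7550/(0.128×24.77))] = 1.325 × ln(2.614) = 1.273 d.
D_c = (0.128/0.883) × 24.77 × e^(−0.128×1.273) = 0.1450 × 24.77 × 0.8497 = 3.051 mg/L.
Minimum DO = 9.02 − 3.051 = 5.969 mg/L.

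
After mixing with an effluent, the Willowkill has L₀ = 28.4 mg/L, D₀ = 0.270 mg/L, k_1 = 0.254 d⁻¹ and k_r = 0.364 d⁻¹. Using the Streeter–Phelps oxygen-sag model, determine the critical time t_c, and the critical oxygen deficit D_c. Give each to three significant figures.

t_c = [1/(k_r−k_1)] ln[(k_r/k_1)(1 − D₀(k_r−k_1)/(k_1 L₀))]
= [1/(0.364−0.254)] ln[(0.364/0.254)(1 − 0.270×0.1100/(0.254×28.4))]
= (1/0.1100) ln[1.433 × 0.9959] = 9.091 × ln(1.427) = 9.091 × 0.3557 = 3.234 d.
L(t_c) = L₀ e^(−k_1 t_c) = 28.4 × 0.4398 = 12.49 mg/L, and at the critical point k_r D_c = k_1 L, so D_c = (0.254/0.364) × 12.49 = 8.717 mg/L.

t_c ≈ 3.23 d; D_c ≈ 8.72 mg/L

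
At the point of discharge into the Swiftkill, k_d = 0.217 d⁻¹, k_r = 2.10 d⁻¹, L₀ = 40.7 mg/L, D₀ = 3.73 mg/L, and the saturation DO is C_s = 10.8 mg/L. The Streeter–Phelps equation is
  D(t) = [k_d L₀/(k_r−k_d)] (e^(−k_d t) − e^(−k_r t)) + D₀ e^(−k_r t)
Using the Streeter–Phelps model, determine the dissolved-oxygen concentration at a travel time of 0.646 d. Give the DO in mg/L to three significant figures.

DO ≈ 6.97 mg/L

k_d L₀/(k_r−k_d) = 0.217×40.7/(2.10−0.217) = 8.832/1.883 = 4.690 mg/L.
e^(−k_d t) = e^(−0.217×0.6460) = 0.8692; e^(−k_r t) = e^(−2.10×0.6460) = 0.2575.
D = 4.690 × (0.8692 − 0.2575) + 3.73 × 0.2575 = 2.869 + 0.9606 = 3.830 mg/L.
DO = C_s − D = 10.8 − 3.830 = 6.970 mg/L.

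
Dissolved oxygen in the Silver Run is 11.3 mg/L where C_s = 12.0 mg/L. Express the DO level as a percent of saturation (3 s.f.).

94.2 % saturation

% saturation = C/C_s × 100 = 11.3/12.0 × 100 = 94.2 %.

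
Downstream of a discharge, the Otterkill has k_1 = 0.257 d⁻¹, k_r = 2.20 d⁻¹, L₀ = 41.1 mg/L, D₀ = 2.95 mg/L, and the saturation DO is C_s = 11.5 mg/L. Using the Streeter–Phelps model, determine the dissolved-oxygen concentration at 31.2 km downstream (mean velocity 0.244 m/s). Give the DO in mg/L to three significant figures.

Travel time t = x/v = 31.2 km / (0.244 m/s) = 31200 m / 0.244 m/s = 127900 s = 1.480 d.
k_1 L₀/(k_r−k_1) = 0.257×41.1/(2.20−0.257) = 10.56/1.943 = 5.436 mg/L.
e^(−k_1 t) = e^(−0.257×1.480) = 0.6836; e^(−k_r t) = e^(−2.20×1.480) = 0.03855.
D = 5.436 × (0.6836 − 0.03855) + 2.95 × 0.03855 = 3.507 + 0.1137 = 3.621 mg/L.
DO = C_s − D = 11.5 − 3.621 = 7.879 mg/L.

DO ≈ 7.88 mg/L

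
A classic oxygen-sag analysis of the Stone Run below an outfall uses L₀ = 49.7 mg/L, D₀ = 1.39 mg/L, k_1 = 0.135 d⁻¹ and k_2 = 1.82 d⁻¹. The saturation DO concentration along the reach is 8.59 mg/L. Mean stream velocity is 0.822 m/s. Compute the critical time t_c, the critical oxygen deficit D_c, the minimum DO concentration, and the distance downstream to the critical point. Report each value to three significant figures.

t_c = [1/(k_2−k_1)] ln[(k_2/k_1)(1 − D₀(k_2−k_1)/(k_1 L₀))]
= [1/(1.82−0.135)] ln[(1.82/0.135)(1 − 1.39×1.685/(0.135×49.7))]
= (1/1.685) ln[13.48 × 0.6509] = 0.5935 × ln(8.775) = 0.5935 × 2.172 = 1.289 d.
D_c = (k_1/k_2) L₀ e^(−k_1 t_c) = (0.135/1.82) × 49.7 × e^(−0.135×1.289) = 0.07418 × 49.7 × 0.8403 = 3.098 mg/L.
Minimum DO = C_s − D_c = 8.59 − 3.098 = 5.492 mg/L.
x_c = v t_c = 0.822 m/s × 1.289 d × 86400 s/d = 91550 m ≈ 91.5 km.

t_c ≈ 1.29 d; D_c ≈ 3.10 mg/L; min DO ≈ 5.49 mg/L; x_c ≈ 91.5 km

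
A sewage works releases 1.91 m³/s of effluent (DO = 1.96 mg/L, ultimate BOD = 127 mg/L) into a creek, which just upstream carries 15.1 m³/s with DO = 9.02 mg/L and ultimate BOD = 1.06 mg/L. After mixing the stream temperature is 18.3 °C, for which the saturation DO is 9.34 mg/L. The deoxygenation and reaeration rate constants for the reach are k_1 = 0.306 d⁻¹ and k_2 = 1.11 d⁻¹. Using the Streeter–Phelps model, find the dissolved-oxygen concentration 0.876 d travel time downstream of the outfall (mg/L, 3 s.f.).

DO ≈ 6.68 mg/L

Mixed DO = (15.1×9.02 + 1.91×1.96)/(15.1+1.91) = 139.9/17.01 = 8.227 mg/L.
Mixed L₀ = (15.1×1.06 + 1.91×127)/(17.01) = 258.6/17.01 = 15.20 mg/L.
Initial deficit D₀ = C_s − DO₀ = 9.34 − 8.227 = 1.113 mg/L.
D(0.876) = [0.306×15.20/(1.11−0.306)](e^(−0.306×0.876) − e^(−1.11×0.876)) + 1.113 e^(−1.11×0.876)
= 5.786 × (0.7649 − 0.3782) + 1.113 × 0.3782 = 2.658 mg/L.
DO = 9.34 − 2.658 = 6.682 mg/L.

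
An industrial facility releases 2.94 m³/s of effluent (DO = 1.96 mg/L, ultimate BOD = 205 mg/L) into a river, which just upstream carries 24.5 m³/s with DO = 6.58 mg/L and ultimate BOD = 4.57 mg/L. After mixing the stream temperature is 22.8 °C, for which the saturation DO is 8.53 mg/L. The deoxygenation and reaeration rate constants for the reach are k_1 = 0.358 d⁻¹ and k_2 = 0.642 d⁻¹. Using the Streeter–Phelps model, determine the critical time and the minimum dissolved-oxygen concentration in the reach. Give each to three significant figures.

t_c ≈ 1.78 d; minimum DO ≈ 0.862 mg/L

Mixed DO = (24.5×6.58 + 2.94×1.96)/(24.5+2.94) = 167.0/27.44 = 6.085 mg/L.
Mixed L₀ = (24.5×4.57 + 2.94×205)/(27.44) = 714.7/27.44 = 26.04 mg/L.
Initial deficit D₀ = C_s − DO₀ = 8.53 − 6.085 = 2.445 mg/L.
t_c = (1/0.2840) ln[(0.642/0.358)(1 − 2.445×0.2840/(0.358×26.04))] = 3.521 × ln(1.660) = 1.784 d.
D_c = (0.358/0.642) × 26.04 × e^(−0.358×1.784) = 0.5576 × 26.04 × 0.5280 = 7.668 mg/L.
Minimum DO = 8.53 − 7.668 = 0.8619 mg/L.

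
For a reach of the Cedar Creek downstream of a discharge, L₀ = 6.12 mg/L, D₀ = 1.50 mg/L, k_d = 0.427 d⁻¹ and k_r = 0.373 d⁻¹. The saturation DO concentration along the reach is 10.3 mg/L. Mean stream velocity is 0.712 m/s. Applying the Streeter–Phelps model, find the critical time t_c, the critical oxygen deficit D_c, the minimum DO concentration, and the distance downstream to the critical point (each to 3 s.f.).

t_c ≈ 1.94 d; D_c ≈ 3.06 mg/L; min DO ≈ 7.24 mg/L; x_c ≈ 119 km

With k_r/k_d = 0.8735 and 1 − D₀(k_r−k_d)/(k_d L₀) = 1.031,
t_c = ln(0.8735 × 1.031) / (0.373 − 0.427) = ln(0.9006) / -0.05400 = -0.1047/-0.05400 = 1.939 d.
L(t_c) = L₀ e^(−k_d t_c) = 6.12 × 0.4370 = 2.675 mg/L, and at the critical point k_r D_c = k_d L, so D_c = (0.427/0.373) × 2.675 = 3.062 mg/L.
Minimum DO = C_s − D_c = 10.3 − 3.062 = 7.238 mg/L.
x_c = v t_c = 0.712 m/s × 1.939 d × 86400 s/d = 119300 m ≈ 119 km.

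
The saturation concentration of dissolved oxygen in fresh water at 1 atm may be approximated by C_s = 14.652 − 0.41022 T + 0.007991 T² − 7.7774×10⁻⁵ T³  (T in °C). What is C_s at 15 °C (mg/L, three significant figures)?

C_s ≈ 10.0 mg/L

C_s = 14.652 − 0.41022×15 + 0.007991×15² − 7.7774×10⁻⁵×15³ = 10.03 mg/L.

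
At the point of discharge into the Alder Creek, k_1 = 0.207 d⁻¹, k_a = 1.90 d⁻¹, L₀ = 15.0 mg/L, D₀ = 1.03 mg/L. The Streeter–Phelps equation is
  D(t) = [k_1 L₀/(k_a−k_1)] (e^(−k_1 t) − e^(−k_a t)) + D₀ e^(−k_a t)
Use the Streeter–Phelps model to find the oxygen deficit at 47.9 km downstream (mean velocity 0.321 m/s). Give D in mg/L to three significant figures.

D ≈ 1.25 mg/L

Travel time t = x/v = 47.9 km / (0.321 m/s) = 47900 m / 0.321 m/s = 149200 s = 1.727 d.
k_1 L₀/(k_a−k_1) = 0.207×15.0/(1.90−0.207) = 3.105/1.693 = 1.834 mg/L.
e^(−k_1 t) = e^(−0.207×1.727) = 0.6994; e^(−k_a t) = e^(−1.90×1.727) = 0.03757.
D = 1.834 × (0.6994 − 0.03757) + 1.03 × 0.03757 = 1.214 + 0.03870 = 1.253 mg/L.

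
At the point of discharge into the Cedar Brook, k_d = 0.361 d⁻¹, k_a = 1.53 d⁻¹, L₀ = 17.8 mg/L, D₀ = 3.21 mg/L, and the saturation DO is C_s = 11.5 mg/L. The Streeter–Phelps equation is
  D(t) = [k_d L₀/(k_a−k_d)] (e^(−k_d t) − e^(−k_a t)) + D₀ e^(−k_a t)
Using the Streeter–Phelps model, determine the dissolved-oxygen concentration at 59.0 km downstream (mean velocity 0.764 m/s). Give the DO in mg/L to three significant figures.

DO ≈ 8.10 mg/L

Travel time t = x/v = 59.0 km / (0.764 m/s) = 59000 m / 0.764 m/s = 77230 s = 0.8938 d.
k_d L₀/(k_a−k_d) = 0.361×17.8/(1.53−0.361) = 6.426/1.169 = 5.497 mg/L.
e^(−k_d t) = e^(−0.361×0.8938) = 0.7242; e^(−k_a t) = e^(−1.53×0.8938) = 0.2547.
D = 5.497 × (0.7242 − 0.2547) + 3.21 × 0.2547 = 2.581 + 0.8177 = 3.398 mg/L.
DO = C_s − D = 11.5 − 3.398 = 8.102 mg/L.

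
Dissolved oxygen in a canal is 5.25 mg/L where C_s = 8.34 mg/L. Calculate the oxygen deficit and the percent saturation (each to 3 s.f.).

D ≈ 3.09 mg/L; 62.9 % saturation

D = C_s − C = 8.34 − 5.25 = 3.09 mg/L.
% saturation = 5.25/8.34 × 100 = 62.9 %.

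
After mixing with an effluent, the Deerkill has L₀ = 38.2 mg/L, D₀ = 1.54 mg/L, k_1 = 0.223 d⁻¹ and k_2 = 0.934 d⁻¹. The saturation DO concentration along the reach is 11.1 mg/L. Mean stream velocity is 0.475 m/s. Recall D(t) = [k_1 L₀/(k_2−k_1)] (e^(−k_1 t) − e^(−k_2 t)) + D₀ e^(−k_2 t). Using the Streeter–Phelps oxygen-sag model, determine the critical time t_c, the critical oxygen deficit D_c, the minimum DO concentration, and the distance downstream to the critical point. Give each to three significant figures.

With k_2/k_1 = 4.188 and 1 − D₀(k_2−k_1)/(k_1 L₀) = 0.8715,
t_c = ln(4.188 × 0.8715) / (0.934 − 0.223) = ln(3.650) / 0.7110 = 1.295/0.7110 = 1.821 d.
D_c = (k_1/k_2) L₀ e^(−k_1 t_c) = (0.223/0.934) × 38.2 × e^(−0.223×1.821) = 0.2388 × 38.2 × 0.6663 = 6.077 mg/L.
Minimum DO = C_s − D_c = 11.1 − 6.077 = 5.023 mg/L.
x_c = v t_c = 0.475 m/s × 1.821 d × 86400 s/d = 74730 m ≈ 74.7 km.

t_c ≈ 1.82 d; D_c ≈ 6.08 mg/L; min DO ≈ 5.02 mg/L; x_c ≈ 74.7 km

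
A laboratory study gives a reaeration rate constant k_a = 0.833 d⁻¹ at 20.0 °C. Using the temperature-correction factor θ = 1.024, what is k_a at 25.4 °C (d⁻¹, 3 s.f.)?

k_a(T₂) = k_a(T₁) · θ^(T₂−T₁) = 0.833 × 1.024^(25.4−20.0)
= 0.833 × 1.024^5.40 = 0.833 × 1.137 = 0.9468 d⁻¹.

k_a ≈ 0.947 d⁻¹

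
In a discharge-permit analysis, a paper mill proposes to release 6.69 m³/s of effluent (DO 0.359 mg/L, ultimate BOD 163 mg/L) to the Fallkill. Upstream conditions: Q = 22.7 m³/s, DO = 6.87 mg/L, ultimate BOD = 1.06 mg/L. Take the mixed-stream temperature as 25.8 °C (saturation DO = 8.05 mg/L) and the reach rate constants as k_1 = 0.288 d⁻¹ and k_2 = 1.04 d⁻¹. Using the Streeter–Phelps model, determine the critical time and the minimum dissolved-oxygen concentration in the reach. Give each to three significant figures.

Mixed DO = (22.7×6.87 + 6.69×0.359)/(22.7+6.69) = 158.4/29.39 = 5.388 mg/L.
Mixed L₀ = (22.7×1.06 + 6.69×163)/(29.39) = 1115/29.39 = 37.92 mg/L.
Initial deficit D₀ = C_s − DO₀ = 8.05 − 5.388 = 2.662 mg/L.
t_c = (1/0.7520) ln[(1.04/0.288)(1 − 2.662×0.7520/(0.288×37.92))] = 1.330 × ln(2.949) = 1.438 d.
D_c = (0.288/1.04) × 37.92 × e^(−0.288×1.438) = 0.2769 × 37.92 × 0.6609 = 6.940 mg/L.
Minimum DO = 8.05 − 6.940 = 1.110 mg/L.

t_c ≈ 1.44 d; minimum DO ≈ 1.11 mg/L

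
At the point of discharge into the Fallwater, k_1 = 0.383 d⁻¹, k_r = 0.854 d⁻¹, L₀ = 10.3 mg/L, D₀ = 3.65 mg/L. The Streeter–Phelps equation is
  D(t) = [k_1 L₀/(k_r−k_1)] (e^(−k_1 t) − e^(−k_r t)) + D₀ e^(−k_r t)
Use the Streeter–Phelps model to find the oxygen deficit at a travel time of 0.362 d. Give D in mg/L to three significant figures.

D ≈ 3.82 mg/L

k_1 L₀/(k_r−k_1) = 0.383×10.3/(0.854−0.383) = 3.945/0.4710 = 8.376 mg/L.
e^(−k_1 t) = e^(−0.383×0.3620) = 0.8705; e^(−k_r t) = e^(−0.854×0.3620) = 0.7341.
D = 8.376 × (0.8705 − 0.7341) + 3.65 × 0.7341 = 1.143 + 2.679 = 3.822 mg/L.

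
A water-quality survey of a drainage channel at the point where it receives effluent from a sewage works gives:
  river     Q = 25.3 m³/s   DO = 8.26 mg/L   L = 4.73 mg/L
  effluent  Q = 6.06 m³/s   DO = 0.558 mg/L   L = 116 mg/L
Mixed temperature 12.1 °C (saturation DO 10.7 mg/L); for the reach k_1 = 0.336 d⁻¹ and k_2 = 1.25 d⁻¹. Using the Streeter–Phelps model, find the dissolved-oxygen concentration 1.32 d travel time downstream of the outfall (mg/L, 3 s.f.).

DO ≈ 5.61 mg/L

Mixed DO = (25.3×8.26 + 6.06×0.558)/(25.3+6.06) = 212.4/31.36 = 6.772 mg/L.
Mixed L₀ = (25.3×4.73 + 6.06×116)/(31.36) = 822.6/31.36 = 26.23 mg/L.
Initial deficit D₀ = C_s − DO₀ = 10.7 − 6.772 = 3.928 mg/L.
D(1.32) = [0.336×26.23/(1.25−0.336)](e^(−0.336×1.32) − e^(−1.25×1.32)) + 3.928 e^(−1.25×1.32)
= 9.643 × (0.6418 − 0.1920) + 3.928 × 0.1920 = 5.091 mg/L.
DO = 10.7 − 5.091 = 5.609 mg/L.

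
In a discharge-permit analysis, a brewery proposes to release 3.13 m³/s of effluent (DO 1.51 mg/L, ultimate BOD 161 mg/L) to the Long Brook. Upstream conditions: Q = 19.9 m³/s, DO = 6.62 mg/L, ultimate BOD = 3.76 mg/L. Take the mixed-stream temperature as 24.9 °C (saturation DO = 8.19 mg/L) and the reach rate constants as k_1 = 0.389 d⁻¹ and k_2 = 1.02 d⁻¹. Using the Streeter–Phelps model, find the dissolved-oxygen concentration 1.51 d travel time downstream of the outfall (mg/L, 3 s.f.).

DO ≈ 2.41 mg/L

Mixed DO = (19.9×6.62 + 3.13×1.51)/(19.9+3.13) = 136.5/23.03 = 5.926 mg/L.
Mixed L₀ = (19.9×3.76 + 3.13×161)/(23.03) = 578.8/23.03 = 25.13 mg/L.
Initial deficit D₀ = C_s − DO₀ = 8.19 − 5.926 = 2.264 mg/L.
D(1.51) = [0.389×25.13/(1.02−0.389)](e^(−0.389×1.51) − e^(−1.02×1.51)) + 2.264 e^(−1.02×1.51)
= 15.49 × (0.5558 − 0.2143) + 2.264 × 0.2143 = 5.775 mg/L.
DO = 8.19 − 5.775 = 2.415 mg/L.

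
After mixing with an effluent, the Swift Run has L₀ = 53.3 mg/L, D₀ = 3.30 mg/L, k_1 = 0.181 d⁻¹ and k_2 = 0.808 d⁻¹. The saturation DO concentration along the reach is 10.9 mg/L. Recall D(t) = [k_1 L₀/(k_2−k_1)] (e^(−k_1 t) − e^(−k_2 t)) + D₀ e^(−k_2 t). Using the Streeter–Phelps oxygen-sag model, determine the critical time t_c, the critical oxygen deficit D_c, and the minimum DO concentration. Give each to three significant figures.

At the critical point dD/dt = 0, so k_1 L₀ e^(−k_1 t) = k_2 D. Substituting D(t) from the Streeter–Phelps equation and solving for t gives
t_c = ln[(k_2/k_1)(1 − D₀(k_2−k_1)/(k_1 L₀))] / (k_2−k_1).
Here k_2−k_1 = 0.6270 d⁻¹ and 1 − D₀(k_2−k_1)/(k_1 L₀) = 1 − 3.30×0.6270/(0.181×53.3) = 0.7855, so
t_c = ln(4.464 × 0.7855) / 0.6270 = 1.255 / 0.6270 = 2.001 d.
D_c = (k_1/k_2) L₀ e^(−k_1 t_c) = (0.181/0.808) × 53.3 × e^(−0.181×2.001) = 0.2240 × 53.3 × 0.6961 = 8.312 mg/L.
Minimum DO = C_s − D_c = 10.9 − 8.312 = 2.588 mg/L.

t_c ≈ 2.00 d; D_c ≈ 8.31 mg/L; min DO ≈ 2.59 mg/L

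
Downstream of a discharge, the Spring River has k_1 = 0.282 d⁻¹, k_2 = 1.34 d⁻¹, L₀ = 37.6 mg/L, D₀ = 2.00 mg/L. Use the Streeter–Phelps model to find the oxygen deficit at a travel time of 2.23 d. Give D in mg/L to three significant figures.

D ≈ 4.94 mg/L

k_1 L₀/(k_2−k_1) = 0.282×37.6/(1.34−0.282) = 10.60/1.058 = 10.02 mg/L.
e^(−k_1 t) = e^(−0.282×2.230) = 0.5332; e^(−k_2 t) = e^(−1.34×2.230) = 0.05038.
D = 10.02 × (0.5332 − 0.05038) + 2.00 × 0.05038 = 4.839 + 0.1008 = 4.940 mg/L.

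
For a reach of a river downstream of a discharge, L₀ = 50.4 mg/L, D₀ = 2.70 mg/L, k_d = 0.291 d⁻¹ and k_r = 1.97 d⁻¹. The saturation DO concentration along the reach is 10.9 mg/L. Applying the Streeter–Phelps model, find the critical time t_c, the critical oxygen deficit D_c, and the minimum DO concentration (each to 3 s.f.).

t_c ≈ 0.919 d; D_c ≈ 5.70 mg/L; min DO ≈ 5.20 mg/L

With k_r/k_d = 6.770 and 1 − D₀(k_r−k_d)/(k_d L₀) = 0.6909,
t_c = ln(6.770 × 0.6909) / (1.97 − 0.291) = ln(4.677) / 1.679 = 1.543/1.679 = 0.9188 d.
L(t_c) = L₀ e^(−k_d t_c) = 50.4 × 0.7654 = 38.58 mg/L, and at the critical point k_r D_c = k_d L, so D_c = (0.291/1.97) × 38.58 = 5.698 mg/L.
Minimum DO = C_s − D_c = 10.9 − 5.698 = 5.202 mg/L.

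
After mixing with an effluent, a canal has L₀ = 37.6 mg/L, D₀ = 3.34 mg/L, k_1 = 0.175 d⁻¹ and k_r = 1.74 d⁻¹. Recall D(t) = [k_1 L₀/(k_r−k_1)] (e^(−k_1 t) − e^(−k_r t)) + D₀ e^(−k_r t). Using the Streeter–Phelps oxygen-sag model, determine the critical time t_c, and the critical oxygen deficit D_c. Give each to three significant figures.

t_c ≈ 0.457 d; D_c ≈ 3.49 mg/L

t_c = [1/(k_r−k_1)] ln[(k_r/k_1)(1 − D₀(k_r−k_1)/(k_1 L₀))]
= [1/(1.74−0.175)] ln[(1.74/0.175)(1 − 3.34×1.565/(0.175×37.6))]
= (1/1.565) ln[9.943 × 0.2056] = 0.6390 × ln(2.044) = 0.6390 × 0.7151 = 0.4569 d.
L(t_c) = L₀ e^(−k_1 t_c) = 37.6 × 0.9232 = 34.71 mg/L, and at the critical point k_r D_c = k_1 L, so D_c = (0.175/1.74) × 34.71 = 3.491 mg/L.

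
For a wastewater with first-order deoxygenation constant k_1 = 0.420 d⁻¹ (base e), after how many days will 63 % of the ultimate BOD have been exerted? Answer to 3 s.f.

y/L₀ = 1 − e^(−k_1 t) = 0.63 ⇒ e^(−k_1 t) = 0.370
t = −ln(0.370) / 0.420 = 0.9943 / 0.420 = 2.367 d.

t ≈ 2.37 d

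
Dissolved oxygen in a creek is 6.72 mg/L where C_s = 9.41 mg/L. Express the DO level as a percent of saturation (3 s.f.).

71.4 % saturation

% saturation = C/C_s × 100 = 6.72/9.41 × 100 = 71.4 %.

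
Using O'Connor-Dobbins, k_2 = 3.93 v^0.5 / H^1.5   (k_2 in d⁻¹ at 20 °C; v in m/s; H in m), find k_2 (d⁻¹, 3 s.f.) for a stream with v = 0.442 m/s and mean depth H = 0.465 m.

k_2 = 3.93 × 0.442^0.5 / 0.465^1.5 = 3.93 × 0.6648 / 0.3171 = 8.240 d⁻¹.

k_2 ≈ 8.24 d⁻¹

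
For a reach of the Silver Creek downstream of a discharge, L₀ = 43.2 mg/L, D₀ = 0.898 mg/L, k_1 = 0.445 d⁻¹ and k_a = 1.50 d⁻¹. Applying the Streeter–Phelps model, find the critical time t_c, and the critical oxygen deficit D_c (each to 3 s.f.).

t_c ≈ 1.10 d; D_c ≈ 7.84 mg/L

With k_a/k_1 = 3.371 and 1 − D₀(k_a−k_1)/(k_1 L₀) = 0.9507,
t_c = ln(3.371 × 0.9507) / (1.50 − 0.445) = ln(3.205) / 1.055 = 1.165/1.055 = 1.104 d.
D_c = (k_1/k_a) L₀ e^(−k_1 t_c) = (0.445/1.50) × 43.2 × e^(−0.445×1.104) = 0.2967 × 43.2 × 0.6119 = 7.842 mg/L.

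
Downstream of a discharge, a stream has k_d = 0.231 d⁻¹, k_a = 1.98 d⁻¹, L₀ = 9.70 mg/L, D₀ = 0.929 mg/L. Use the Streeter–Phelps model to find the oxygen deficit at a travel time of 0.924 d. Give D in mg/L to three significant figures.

D ≈ 0.978 mg/L

k_d L₀/(k_a−k_d) = 0.231×9.70/(1.98−0.231) = 2.241/1.749 = 1.281 mg/L.
e^(−k_d t) = e^(−0.231×0.9240) = 0.8078; e^(−k_a t) = e^(−1.98×0.9240) = 0.1605.
D = 1.281 × (0.8078 − 0.1605) + 0.929 × 0.1605 = 0.8293 + 0.1491 = 0.9784 mg/L.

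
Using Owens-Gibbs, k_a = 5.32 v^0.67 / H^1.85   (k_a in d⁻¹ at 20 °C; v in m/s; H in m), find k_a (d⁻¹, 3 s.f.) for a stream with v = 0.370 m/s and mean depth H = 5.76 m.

k_a = 5.32 × 0.370^0.67 / 5.76^1.85 = 5.32 × 0.5137 / 25.51 = 0.1071 d⁻¹.

k_a ≈ 0.107 d⁻¹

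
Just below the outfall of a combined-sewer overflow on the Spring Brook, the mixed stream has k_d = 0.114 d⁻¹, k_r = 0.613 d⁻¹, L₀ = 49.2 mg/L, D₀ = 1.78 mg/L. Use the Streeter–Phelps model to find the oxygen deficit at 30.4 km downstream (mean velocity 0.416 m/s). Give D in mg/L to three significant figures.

D ≈ 4.57 mg/L

Travel time t = x/v = 30.4 km / (0.416 m/s) = 30400 m / 0.416 m/s = 73080 s = 0.8458 d.
k_d L₀/(k_r−k_d) = 0.114×49.2/(0.613−0.114) = 5.609/0.4990 = 11.24 mg/L.
e^(−k_d t) = e^(−0.114×0.8458) = 0.9081; e^(−k_r t) = e^(−0.613×0.8458) = 0.5954.
D = 11.24 × (0.9081 − 0.5954) + 1.78 × 0.5954 = 3.514 + 1.060 = 4.574 mg/L.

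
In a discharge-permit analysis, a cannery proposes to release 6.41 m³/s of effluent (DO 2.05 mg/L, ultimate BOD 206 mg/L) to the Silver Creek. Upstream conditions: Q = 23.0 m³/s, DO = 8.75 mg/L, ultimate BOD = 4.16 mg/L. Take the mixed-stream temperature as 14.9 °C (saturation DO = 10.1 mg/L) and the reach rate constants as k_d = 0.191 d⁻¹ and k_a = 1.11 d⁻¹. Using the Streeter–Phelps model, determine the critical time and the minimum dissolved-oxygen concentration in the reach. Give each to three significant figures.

t_c ≈ 1.56 d; minimum DO ≈ 3.94 mg/L

Mixed DO = (23.0×8.75 + 6.41×2.05)/(23.0+6.41) = 214.4/29.41 = 7.290 mg/L.
Mixed L₀ = (23.0×4.16 + 6.41×206)/(29.41) = 1416/29.41 = 48.15 mg/L.
Initial deficit D₀ = C_s − DO₀ = 10.1 − 7.290 = 2.810 mg/L.
t_c = (1/0.9190) ln[(1.11/0.191)(1 − 2.810×0.9190/(0.191×48.15))] = 1.088 × ln(4.180) = 1.556 d.
D_c = (0.191/1.11) × 48.15 × e^(−0.191×1.556) = 0.1721 × 48.15 × 0.7429 = 6.155 mg/L.
Minimum DO = 10.1 − 6.155 = 3.945 mg/L.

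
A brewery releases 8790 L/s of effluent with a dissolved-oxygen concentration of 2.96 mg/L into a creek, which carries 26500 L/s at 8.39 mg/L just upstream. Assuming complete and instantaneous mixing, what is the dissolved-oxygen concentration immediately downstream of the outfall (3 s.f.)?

Flow-weighted mixing: C = (Q_r C_r + Q_w C_w)/(Q_r + Q_w)
= (26500×8.39 + 8790×2.96)/(26500 + 8790) = 248400/35290 = 7.038 mg/L.

7.04 mg/L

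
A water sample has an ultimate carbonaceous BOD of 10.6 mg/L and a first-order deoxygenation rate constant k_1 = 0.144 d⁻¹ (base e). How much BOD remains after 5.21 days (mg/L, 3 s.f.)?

L_t = L₀ e^(−k_1 t) = 10.6 × e^(−0.144×5.21) = 10.6 × 0.4723 = 5.006 mg/L.

L ≈ 5.01 mg/L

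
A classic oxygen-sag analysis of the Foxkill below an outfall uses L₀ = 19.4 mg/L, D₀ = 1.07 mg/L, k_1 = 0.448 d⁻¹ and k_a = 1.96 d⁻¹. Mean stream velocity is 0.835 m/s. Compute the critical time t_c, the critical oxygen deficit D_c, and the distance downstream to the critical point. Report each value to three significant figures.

At the critical point dD/dt = 0, so k_1 L₀ e^(−k_1 t) = k_a D. Substituting D(t) from the Streeter–Phelps equation and solving for t gives
t_c = ln[(k_a/k_1)(1 − D₀(k_a−k_1)/(k_1 L₀))] / (k_a−k_1).
Here k_a−k_1 = 1.512 d⁻¹ and 1 − D₀(k_a−k_1)/(k_1 L₀) = 1 − 1.07×1.512/(0.448×19.4) = 0.8139, so
t_c = ln(4.375 × 0.8139) / 1.512 = 1.270 / 1.512 = 0.8399 d.
D_c = (k_1/k_a) L₀ e^(−k_1 t_c) = (0.448/1.96) × 19.4 × e^(−0.448×0.8399) = 0.2286 × 19.4 × 0.6864 = 3.044 mg/L.
x_c = v t_c = 0.835 m/s × 0.8399 d × 86400 s/d = 60590 m ≈ 60.6 km.

t_c ≈ 0.840 d; D_c ≈ 3.04 mg/L; x_c ≈ 60.6 km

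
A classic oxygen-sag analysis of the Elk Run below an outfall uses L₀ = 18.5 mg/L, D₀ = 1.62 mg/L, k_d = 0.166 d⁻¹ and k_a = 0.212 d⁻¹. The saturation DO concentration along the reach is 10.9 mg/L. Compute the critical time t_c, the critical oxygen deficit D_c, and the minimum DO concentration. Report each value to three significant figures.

t_c ≈ 4.78 d; D_c ≈ 6.55 mg/L; min DO ≈ 4.35 mg/L

At the critical point dD/dt = 0, so k_d L₀ e^(−k_d t) = k_a D. Substituting D(t) from the Streeter–Phelps equation and solving for t gives
t_c = ln[(k_a/k_d)(1 − D₀(k_a−k_d)/(k_d L₀))] / (k_a−k_d).
Here k_a−k_d = 0.04600 d⁻¹ and 1 − D₀(k_a−k_d)/(k_d L₀) = 1 − 1.62×0.04600/(0.166×18.5) = 0.9757, so
t_c = ln(1.277 × 0.9757) / 0.04600 = 0.2200 / 0.04600 = 4.783 d.
D_c = (k_d/k_a) L₀ e^(−k_d t_c) = (0.166/0.212) × 18.5 × e^(−0.166×4.783) = 0.7830 × 18.5 × 0.4520 = 6.548 mg/L.
Minimum DO = C_s − D_c = 10.9 − 6.548 = 4.352 mg/L.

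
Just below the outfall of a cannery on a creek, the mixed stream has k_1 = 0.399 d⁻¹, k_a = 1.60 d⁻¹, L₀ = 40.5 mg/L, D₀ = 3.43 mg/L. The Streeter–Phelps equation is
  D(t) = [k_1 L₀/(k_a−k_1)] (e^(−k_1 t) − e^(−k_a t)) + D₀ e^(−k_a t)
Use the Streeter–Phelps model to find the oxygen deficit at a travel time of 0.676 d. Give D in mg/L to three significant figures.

k_1 L₀/(k_a−k_1) = 0.399×40.5/(1.60−0.399) = 16.16/1.201 = 13.46 mg/L.
e^(−k_1 t) = e^(−0.399×0.6760) = 0.7636; e^(−k_a t) = e^(−1.60×0.6760) = 0.3391.
D = 13.46 × (0.7636 − 0.3391) + 3.43 × 0.3391 = 5.712 + 1.163 = 6.875 mg/L.

D ≈ 6.88 mg/L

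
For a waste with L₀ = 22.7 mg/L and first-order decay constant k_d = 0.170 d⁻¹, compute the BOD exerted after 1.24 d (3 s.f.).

y ≈ 4.31 mg/L

y_t = L₀(1 − e^(−k_d t)) = 22.7 × (1 − e^(−0.170×1.24))
= 22.7 × (1 − 0.8099) = 22.7 × 0.1901 = 4.314 mg/L.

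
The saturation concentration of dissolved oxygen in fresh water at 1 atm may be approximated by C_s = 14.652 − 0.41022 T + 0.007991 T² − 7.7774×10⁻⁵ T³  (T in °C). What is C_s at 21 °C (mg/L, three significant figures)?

C_s ≈ 8.84 mg/L

C_s = 14.652 − 0.41022×21 + 0.007991×21² − 7.7774×10⁻⁵×21³ = 8.841 mg/L.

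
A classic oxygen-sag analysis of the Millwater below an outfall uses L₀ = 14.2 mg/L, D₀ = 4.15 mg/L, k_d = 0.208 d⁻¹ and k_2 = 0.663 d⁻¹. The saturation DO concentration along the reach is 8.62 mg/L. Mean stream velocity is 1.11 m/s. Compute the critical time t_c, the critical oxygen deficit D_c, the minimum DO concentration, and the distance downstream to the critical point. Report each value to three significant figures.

t_c ≈ 0.307 d; D_c ≈ 4.18 mg/L; min DO ≈ 4.44 mg/L; x_c ≈ 29.4 km

t_c = [1/(k_2−k_d)] ln[(k_2/k_d)(1 − D₀(k_2−k_d)/(k_d L₀))]
= [1/(0.663−0.208)] ln[(0.663/0.208)(1 − 4.15×0.4550/(0.208×14.2))]
= (1/0.4550) ln[3.188 × 0.3607] = 2.198 × ln(1.150) = 2.198 × 0.1395 = 0.3066 d.
L(t_c) = L₀ e^(−k_d t_c) = 14.2 × 0.9382 = 13.32 mg/L, and at the critical point k_2 D_c = k_d L, so D_c = (0.208/0.663) × 13.32 = 4.180 mg/L.
Minimum DO = C_s − D_c = 8.62 − 4.180 = 4.440 mg/L.
x_c = v t_c = 1.11 m/s × 0.3066 d × 86400 s/d = 29410 m ≈ 29.4 km.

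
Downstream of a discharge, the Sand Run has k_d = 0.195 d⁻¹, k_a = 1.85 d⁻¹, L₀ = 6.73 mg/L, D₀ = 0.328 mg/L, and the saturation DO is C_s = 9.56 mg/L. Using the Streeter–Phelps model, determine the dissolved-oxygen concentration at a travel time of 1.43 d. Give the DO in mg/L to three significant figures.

k_d L₀/(k_a−k_d) = 0.195×6.73/(1.85−0.195) = 1.312/1.655 = 0.7930 mg/L.
e^(−k_d t) = e^(−0.195×1.430) = 0.7567; e^(−k_a t) = e^(−1.85×1.430) = 0.07097.
D = 0.7930 × (0.7567 − 0.07097) + 0.328 × 0.07097 = 0.5437 + 0.02328 = 0.5670 mg/L.
DO = C_s − D = 9.56 − 0.5670 = 8.993 mg/L.

DO ≈ 8.99 mg/L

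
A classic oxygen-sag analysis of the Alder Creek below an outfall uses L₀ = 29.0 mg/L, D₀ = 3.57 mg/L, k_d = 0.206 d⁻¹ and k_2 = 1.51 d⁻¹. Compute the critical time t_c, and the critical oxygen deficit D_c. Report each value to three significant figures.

At the critical point dD/dt = 0, so k_d L₀ e^(−k_d t) = k_2 D. Substituting D(t) from the Streeter–Phelps equation and solving for t gives
t_c = ln[(k_2/k_d)(1 − D₀(k_2−k_d)/(k_d L₀))] / (k_2−k_d).
Here k_2−k_d = 1.304 d⁻¹ and 1 − D₀(k_2−k_d)/(k_d L₀) = 1 − 3.57×1.304/(0.206×29.0) = 0.2207, so
t_c = ln(7.330 × 0.2207) / 1.304 = 0.4812 / 1.304 = 0.3690 d.
D_c = (k_d/k_2) L₀ e^(−k_d t_c) = (0.206/1.51) × 29.0 × e^(−0.206×0.3690) = 0.1364 × 29.0 × 0.9268 = 3.667 mg/L.

t_c ≈ 0.369 d; D_c ≈ 3.67 mg/L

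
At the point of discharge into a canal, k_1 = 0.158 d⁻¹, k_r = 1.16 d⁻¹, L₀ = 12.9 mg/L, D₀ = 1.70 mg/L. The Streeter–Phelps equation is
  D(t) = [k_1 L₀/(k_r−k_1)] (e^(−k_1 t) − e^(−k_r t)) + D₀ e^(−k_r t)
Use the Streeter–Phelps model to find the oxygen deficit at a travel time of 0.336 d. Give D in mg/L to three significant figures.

D ≈ 1.70 mg/L

k_1 L₀/(k_r−k_1) = 0.158×12.9/(1.16−0.158) = 2.038/1.002 = 2.034 mg/L.
e^(−k_1 t) = e^(−0.158×0.3360) = 0.9483; e^(−k_r t) = e^(−1.16×0.3360) = 0.6772.
D = 2.034 × (0.9483 − 0.6772) + 1.70 × 0.6772 = 0.5514 + 1.151 = 1.703 mg/L.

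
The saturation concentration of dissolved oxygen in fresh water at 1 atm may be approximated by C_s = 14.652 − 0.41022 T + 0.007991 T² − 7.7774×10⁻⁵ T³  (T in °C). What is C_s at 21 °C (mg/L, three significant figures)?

C_s ≈ 8.84 mg/L

C_s = 14.652 − 0.41022×21 + 0.007991×21² − 7.7774×10⁻⁵×21³ = 8.841 mg/L.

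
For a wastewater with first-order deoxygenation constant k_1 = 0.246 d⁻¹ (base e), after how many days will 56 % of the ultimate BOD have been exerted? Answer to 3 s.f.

y/L₀ = 1 − e^(−k_1 t) = 0.56 ⇒ e^(−k_1 t) = 0.440
t = −ln(0.440) / 0.246 = 0.8210 / 0.246 = 3.337 d.

t ≈ 3.34 d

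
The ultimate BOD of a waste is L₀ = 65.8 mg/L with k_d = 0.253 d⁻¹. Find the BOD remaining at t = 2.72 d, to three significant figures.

L ≈ 33.1 mg/L

L_t = L₀ e^(−k_d t) = 65.8 × e^(−0.253×2.72) = 65.8 × 0.5025 = 33.06 mg/L.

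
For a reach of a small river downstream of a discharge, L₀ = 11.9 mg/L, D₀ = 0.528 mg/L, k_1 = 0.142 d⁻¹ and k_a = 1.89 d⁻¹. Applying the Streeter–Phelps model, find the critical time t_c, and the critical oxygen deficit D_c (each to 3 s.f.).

t_c ≈ 1.03 d; D_c ≈ 0.773 mg/L

At the critical point dD/dt = 0, so k_1 L₀ e^(−k_1 t) = k_a D. Substituting D(t) from the Streeter–Phelps equation and solving for t gives
t_c = ln[(k_a/k_1)(1 − D₀(k_a−k_1)/(k_1 L₀))] / (k_a−k_1).
Here k_a−k_1 = 1.748 d⁻¹ and 1 − D₀(k_a−k_1)/(k_1 L₀) = 1 − 0.528×1.748/(0.142×11.9) = 0.4538, so
t_c = ln(13.31 × 0.4538) / 1.748 = 1.798 / 1.748 = 1.029 d.
L(t_c) = L₀ e^(−k_1 t_c) = 11.9 × 0.8641 = 10.28 mg/L, and at the critical point k_a D_c = k_1 L, so D_c = (0.142/1.89) × 10.28 = 0.7725 mg/L.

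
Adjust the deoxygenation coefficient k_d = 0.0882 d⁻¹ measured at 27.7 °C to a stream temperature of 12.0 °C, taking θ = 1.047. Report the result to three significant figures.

k_d(T₂) = k_d(T₁) · θ^(T₂−T₁) = 0.0882 × 1.047^(12.0−27.7)
= 0.0882 × 1.047^-15.7 = 0.0882 × 0.4862 = 0.04289 d⁻¹.

k_d ≈ 0.0429 d⁻¹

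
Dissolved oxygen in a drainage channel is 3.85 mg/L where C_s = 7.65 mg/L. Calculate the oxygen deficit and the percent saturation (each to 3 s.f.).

D ≈ 3.80 mg/L; 50.3 % saturation

D = C_s − C = 7.65 − 3.85 = 3.80 mg/L.
% saturation = 3.85/7.65 × 100 = 50.3 %.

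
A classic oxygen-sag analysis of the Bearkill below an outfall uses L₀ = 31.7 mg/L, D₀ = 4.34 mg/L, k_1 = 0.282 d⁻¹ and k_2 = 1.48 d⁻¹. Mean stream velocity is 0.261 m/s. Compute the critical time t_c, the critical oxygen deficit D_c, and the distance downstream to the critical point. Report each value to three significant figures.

t_c ≈ 0.657 d; D_c ≈ 5.02 mg/L; x_c ≈ 14.8 km

With k_2/k_1 = 5.248 and 1 − D₀(k_2−k_1)/(k_1 L₀) = 0.4184,
t_c = ln(5.248 × 0.4184) / (1.48 − 0.282) = ln(2.196) / 1.198 = 0.7865/1.198 = 0.6565 d.
D_c = (k_1/k_2) L₀ e^(−k_1 t_c) = (0.282/1.48) × 31.7 × e^(−0.282×0.6565) = 0.1905 × 31.7 × 0.8310 = 5.019 mg/L.
x_c = v t_c = 0.261 m/s × 0.6565 d × 86400 s/d = 14810 m ≈ 14.8 km.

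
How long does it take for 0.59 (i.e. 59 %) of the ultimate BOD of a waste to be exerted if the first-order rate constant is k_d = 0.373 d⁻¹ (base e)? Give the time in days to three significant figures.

t ≈ 2.39 d

y/L₀ = 1 − e^(−k_d t) = 0.59 ⇒ e^(−k_d t) = 0.410
t = −ln(0.410) / 0.373 = 0.8916 / 0.373 = 2.390 d.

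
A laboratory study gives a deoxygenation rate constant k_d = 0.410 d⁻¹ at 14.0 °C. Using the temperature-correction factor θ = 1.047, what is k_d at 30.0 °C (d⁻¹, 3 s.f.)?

k_d ≈ 0.855 d⁻¹

k_d(T₂) = k_d(T₁) · θ^(T₂−T₁) = 0.410 × 1.047^(30.0−14.0)
= 0.410 × 1.047^16.0 = 0.410 × 2.085 = 0.8549 d⁻¹.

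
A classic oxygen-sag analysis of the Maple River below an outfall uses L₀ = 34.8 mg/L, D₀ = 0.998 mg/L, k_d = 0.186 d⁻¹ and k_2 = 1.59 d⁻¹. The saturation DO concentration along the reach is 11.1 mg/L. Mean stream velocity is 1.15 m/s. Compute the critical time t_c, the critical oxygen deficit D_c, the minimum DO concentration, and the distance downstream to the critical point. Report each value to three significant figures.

t_c = [1/(k_2−k_d)] ln[(k_2/k_d)(1 − D₀(k_2−k_d)/(k_d L₀))]
= [1/(1.59−0.186)] ln[(1.59/0.186)(1 − 0.998×1.404/(0.186×34.8))]
= (1/1.404) ln[8.548 × 0.7835] = 0.7123 × ln(6.698) = 0.7123 × 1.902 = 1.355 d.
L(t_c) = L₀ e^(−k_d t_c) = 34.8 × 0.7773 = 27.05 mg/L, and at the critical point k_2 D_c = k_d L, so D_c = (0.186/1.59) × 27.05 = 3.164 mg/L.
Minimum DO = C_s − D_c = 11.1 − 3.164 = 7.936 mg/L.
x_c = v t_c = 1.15 m/s × 1.355 d × 86400 s/d = 134600 m ≈ 135 km.

t_c ≈ 1.35 d; D_c ≈ 3.16 mg/L; min DO ≈ 7.94 mg/L; x_c ≈ 135 km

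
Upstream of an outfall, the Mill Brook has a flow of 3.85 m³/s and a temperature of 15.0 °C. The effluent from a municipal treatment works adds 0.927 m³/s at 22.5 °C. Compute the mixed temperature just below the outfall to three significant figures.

Flow-weighted mixing: C = (Q_r C_r + Q_w C_w)/(Q_r + Q_w)
= (3.85×15.0 + 0.927×22.5)/(3.85 + 0.927) = 78.61/4.777 = 16.46 °C.

16.5 °C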